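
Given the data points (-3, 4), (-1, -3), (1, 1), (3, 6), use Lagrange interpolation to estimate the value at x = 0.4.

Lagrange interpolation formula:
P(x) = Σ yᵢ × Lᵢ(x)
where Lᵢ(x) = Π_{j≠i} (x - xⱼ)/(xᵢ - xⱼ)

L_0(0.4) = (0.4 - (-1))/(-3 - (-1)) × (0.4 - 1)/(-3 - 1) × (0.4 - 3)/(-3 - 3) = -0.045500
L_1(0.4) = (0.4 - (-3))/(-1 - (-3)) × (0.4 - 1)/(-1 - 1) × (0.4 - 3)/(-1 - 3) = 0.331500
L_2(0.4) = (0.4 - (-3))/(1 - (-3)) × (0.4 - (-1))/(1 - (-1)) × (0.4 - 3)/(1 - 3) = 0.773500
L_3(0.4) = (0.4 - (-3))/(3 - (-3)) × (0.4 - (-1))/(3 - (-1)) × (0.4 - 1)/(3 - 1) = -0.059500

P(0.4) = 4×L_0(0.4) + (-3)×L_1(0.4) + 1×L_2(0.4) + 6×L_3(0.4)
P(0.4) = -0.760000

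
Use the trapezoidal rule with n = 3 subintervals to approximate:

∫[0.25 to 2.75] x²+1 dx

f(x) = x²+1
a = 0.25, b = 2.75, n = 3
h = (b - a)/n = 0.833333

Trapezoidal rule: (h/2)[f(x₀) + 2f(x₁) + 2f(x₂) + ... + f(xₙ)]

x_0 = 0.2500, f(x_0) = 1.062500, coefficient = 1
x_1 = 1.0833, f(x_1) = 2.173611, coefficient = 2
x_2 = 1.9167, f(x_2) = 4.673611, coefficient = 2
x_3 = 2.7500, f(x_3) = 8.562500, coefficient = 1

I ≈ (0.833333/2) × 23.319444 = 9.716435
Exact value: 9.427083
Error: 0.289352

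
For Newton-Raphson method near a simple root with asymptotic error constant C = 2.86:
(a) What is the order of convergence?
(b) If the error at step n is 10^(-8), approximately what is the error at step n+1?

(a) Newton-Raphson has quadratic (order 2) convergence near simple roots.
    This means |e_{n+1}| ≈ C|e_n|².

(b) With |e_n| = 10^(-8) and C = 2.86:
    |e_{n+1}| ≈ 2.86 × (10^(-8))² = 2.86 × 10^(-16)

(a) 2 (quadratic); (b) |e_{n+1}| ≈ 2.860e-16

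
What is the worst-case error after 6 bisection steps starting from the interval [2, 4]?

Bisection error bound: |error| ≤ (b-a)/2^n
|error| ≤ (4 - 2)/2^6 = 2/2^6
|error| ≤ 0.0312500000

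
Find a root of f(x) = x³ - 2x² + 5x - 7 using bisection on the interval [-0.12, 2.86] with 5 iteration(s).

f(x) = x³ - 2x² + 5x - 7
Initial interval: [-0.12, 2.86]

Iteration 1:
  c_1 = (-0.120000 + 2.860000)/2 = 1.370000
  f(c_1) = f(1.370000) = -1.332447
  f(a) × f(c) ≥ 0, new interval: [1.370000, 2.860000]
Iteration 2:
  c_2 = (1.370000 + 2.860000)/2 = 2.115000
  f(c_2) = f(2.115000) = 4.089421
  f(a) × f(c) < 0, new interval: [1.370000, 2.115000]
Iteration 3:
  c_3 = (1.370000 + 2.115000)/2 = 1.742500
  f(c_3) = f(1.742500) = 0.930651
  f(a) × f(c) < 0, new interval: [1.370000, 1.742500]
Iteration 4:
  c_4 = (1.370000 + 1.742500)/2 = 1.556250
  f(c_4) = f(1.556250) = -0.293474
  f(a) × f(c) ≥ 0, new interval: [1.556250, 1.742500]
Iteration 5:
  c_5 = (1.556250 + 1.742500)/2 = 1.649375
  f(c_5) = f(1.649375) = 0.293021
  f(a) × f(c) < 0, new interval: [1.556250, 1.649375]

After 5 iteration(s), the approximation is c_5 = 1.649375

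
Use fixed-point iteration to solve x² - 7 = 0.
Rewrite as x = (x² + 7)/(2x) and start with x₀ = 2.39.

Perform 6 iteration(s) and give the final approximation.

Equation: x² - 7 = 0
Fixed-point form: x = (x² + 7)/(2x)
x₀ = 2.39

x_1 = g(2.390000) = 2.659435
x_2 = g(2.659435) = 2.645787
x_3 = g(2.645787) = 2.645751
x_4 = g(2.645751) = 2.645751
x_5 = g(2.645751) = 2.645751
x_6 = g(2.645751) = 2.645751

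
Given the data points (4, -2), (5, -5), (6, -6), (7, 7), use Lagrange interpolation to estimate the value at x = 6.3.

Lagrange interpolation formula:
P(x) = Σ yᵢ × Lᵢ(x)
where Lᵢ(x) = Π_{j≠i} (x - xⱼ)/(xᵢ - xⱼ)

L_0(6.3) = (6.3 - 5)/(4 - 5) × (6.3 - 6)/(4 - 6) × (6.3 - 7)/(4 - 7) = 0.045500
L_1(6.3) = (6.3 - 4)/(5 - 4) × (6.3 - 6)/(5 - 6) × (6.3 - 7)/(5 - 7) = -0.241500
L_2(6.3) = (6.3 - 4)/(6 - 4) × (6.3 - 5)/(6 - 5) × (6.3 - 7)/(6 - 7) = 1.046500
L_3(6.3) = (6.3 - 4)/(7 - 4) × (6.3 - 5)/(7 - 5) × (6.3 - 6)/(7 - 6) = 0.149500

P(6.3) = (-2)×L_0(6.3) + (-5)×L_1(6.3) + (-6)×L_2(6.3) + 7×L_3(6.3)
P(6.3) = -4.116000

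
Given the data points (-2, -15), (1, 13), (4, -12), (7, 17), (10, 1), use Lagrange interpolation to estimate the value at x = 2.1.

Lagrange interpolation formula:
P(x) = Σ yᵢ × Lᵢ(x)
where Lᵢ(x) = Π_{j≠i} (x - xⱼ)/(xᵢ - xⱼ)

L_0(2.1) = (2.1 - 1)/(-2 - 1) × (2.1 - 4)/(-2 - 4) × (2.1 - 7)/(-2 - 7) × (2.1 - 10)/(-2 - 10) = -0.041617
L_1(2.1) = (2.1 - (-2))/(1 - (-2)) × (2.1 - 4)/(1 - 4) × (2.1 - 7)/(1 - 7) × (2.1 - 10)/(1 - 10) = 0.620475
L_2(2.1) = (2.1 - (-2))/(4 - (-2)) × (2.1 - 1)/(4 - 1) × (2.1 - 7)/(4 - 7) × (2.1 - 10)/(4 - 10) = 0.538834
L_3(2.1) = (2.1 - (-2))/(7 - (-2)) × (2.1 - 1)/(7 - 1) × (2.1 - 4)/(7 - 4) × (2.1 - 10)/(7 - 10) = -0.139290
L_4(2.1) = (2.1 - (-2))/(10 - (-2)) × (2.1 - 1)/(10 - 1) × (2.1 - 4)/(10 - 4) × (2.1 - 7)/(10 - 7) = 0.021599

P(2.1) = (-15)×L_0(2.1) + 13×L_1(2.1) + (-12)×L_2(2.1) + 17×L_3(2.1) + 1×L_4(2.1)
P(2.1) = -0.121906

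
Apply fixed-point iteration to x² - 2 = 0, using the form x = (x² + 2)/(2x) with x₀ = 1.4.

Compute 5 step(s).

Equation: x² - 2 = 0
Fixed-point form: x = (x² + 2)/(2x)
x₀ = 1.4

x_1 = g(1.400000) = 1.414286
x_2 = g(1.414286) = 1.414214
x_3 = g(1.414214) = 1.414214
x_4 = g(1.414214) = 1.414214
x_5 = g(1.414214) = 1.414214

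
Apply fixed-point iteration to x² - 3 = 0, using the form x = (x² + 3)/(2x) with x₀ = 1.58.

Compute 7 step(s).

Equation: x² - 3 = 0
Fixed-point form: x = (x² + 3)/(2x)
x₀ = 1.58

x_1 = g(1.580000) = 1.739367
x_2 = g(1.739367) = 1.732066
x_3 = g(1.732066) = 1.732051
x_4 = g(1.732051) = 1.732051
x_5 = g(1.732051) = 1.732051
x_6 = g(1.732051) = 1.732051
x_7 = g(1.732051) = 1.732051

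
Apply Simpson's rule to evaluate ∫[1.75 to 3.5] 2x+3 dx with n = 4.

f(x) = 2x+3
a = 1.75, b = 3.5, n = 4
h = (b - a)/n = 0.437500

Simpson's rule: (h/3)[f(x₀) + 4f(x₁) + 2f(x₂) + ... + f(xₙ)]

x_0 = 1.7500, f(x_0) = 6.500000, coefficient = 1
x_1 = 2.1875, f(x_1) = 7.375000, coefficient = 4
x_2 = 2.6250, f(x_2) = 8.250000, coefficient = 2
x_3 = 3.0625, f(x_3) = 9.125000, coefficient = 4
x_4 = 3.5000, f(x_4) = 10.000000, coefficient = 1

I ≈ (0.437500/3) × 99.000000 = 14.437500
Exact value: 14.437500
Error: 0.000000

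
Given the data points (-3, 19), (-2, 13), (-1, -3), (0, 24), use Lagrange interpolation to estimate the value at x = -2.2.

Lagrange interpolation formula:
P(x) = Σ yᵢ × Lᵢ(x)
where Lᵢ(x) = Π_{j≠i} (x - xⱼ)/(xᵢ - xⱼ)

L_0(-2.2) = (-2.2 - (-2))/(-3 - (-2)) × (-2.2 - (-1))/(-3 - (-1)) × (-2.2 - 0)/(-3 - 0) = 0.088000
L_1(-2.2) = (-2.2 - (-3))/(-2 - (-3)) × (-2.2 - (-1))/(-2 - (-1)) × (-2.2 - 0)/(-2 - 0) = 1.056000
L_2(-2.2) = (-2.2 - (-3))/(-1 - (-3)) × (-2.2 - (-2))/(-1 - (-2)) × (-2.2 - 0)/(-1 - 0) = -0.176000
L_3(-2.2) = (-2.2 - (-3))/(0 - (-3)) × (-2.2 - (-2))/(0 - (-2)) × (-2.2 - (-1))/(0 - (-1)) = 0.032000

P(-2.2) = 19×L_0(-2.2) + 13×L_1(-2.2) + (-3)×L_2(-2.2) + 24×L_3(-2.2)
P(-2.2) = 16.696000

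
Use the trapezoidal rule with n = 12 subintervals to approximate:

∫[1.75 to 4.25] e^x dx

f(x) = e^x
a = 1.75, b = 4.25, n = 12
h = (b - a)/n = 0.208333

Trapezoidal rule: (h/2)[f(x₀) + 2f(x₁) + 2f(x₂) + ... + f(xₙ)]

x_0 = 1.7500, f(x_0) = 5.754603, coefficient = 1
x_1 = 1.9583, f(x_1) = 7.087505, coefficient = 2
x_2 = 2.1667, f(x_2) = 8.729138, coefficient = 2
x_3 = 2.3750, f(x_3) = 10.751013, coefficient = 2
x_4 = 2.5833, f(x_4) = 13.241202, coefficient = 2
x_5 = 2.7917, f(x_5) = 16.308177, coefficient = 2
x_6 = 3.0000, f(x_6) = 20.085537, coefficient = 2
x_7 = 3.2083, f(x_7) = 24.737822, coefficient = 2
x_8 = 3.4167, f(x_8) = 30.467687, coefficient = 2
x_9 = 3.6250, f(x_9) = 37.524723, coefficient = 2
x_10 = 3.8333, f(x_10) = 46.216336, coefficient = 2
x_11 = 4.0417, f(x_11) = 56.921132, coefficient = 2
x_12 = 4.2500, f(x_12) = 70.105412, coefficient = 1

I ≈ (0.208333/2) × 620.000561 = 64.583392
Exact value: 64.350810
Error: 0.232582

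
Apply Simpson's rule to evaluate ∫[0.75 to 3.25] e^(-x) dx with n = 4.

f(x) = e^(-x)
a = 0.75, b = 3.25, n = 4
h = (b - a)/n = 0.625000

Simpson's rule: (h/3)[f(x₀) + 4f(x₁) + 2f(x₂) + ... + f(xₙ)]

x_0 = 0.7500, f(x_0) = 0.472367, coefficient = 1
x_1 = 1.3750, f(x_1) = 0.252840, coefficient = 4
x_2 = 2.0000, f(x_2) = 0.135335, coefficient = 2
x_3 = 2.6250, f(x_3) = 0.072440, coefficient = 4
x_4 = 3.2500, f(x_4) = 0.038774, coefficient = 1

I ≈ (0.625000/3) × 2.082929 = 0.433943
Exact value: 0.433592
Error: 0.000351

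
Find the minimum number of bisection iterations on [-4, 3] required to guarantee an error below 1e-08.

We need (b-a)/2^n ≤ 1e-08
(3 - (-4))/2^n ≤ 1e-08
7/2^n ≤ 1e-08
2^n ≥ 700000000
n ≥ log₂(700000000) = 29.38
n ≥ 30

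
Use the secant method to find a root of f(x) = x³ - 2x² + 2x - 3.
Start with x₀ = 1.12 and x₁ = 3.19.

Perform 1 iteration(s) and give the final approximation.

f(x) = x³ - 2x² + 2x - 3
x₀ = 1.12, x₁ = 3.19

Secant formula: x_{n+1} = x_n - f(x_n)(x_n - x_{n-1})/(f(x_n) - f(x_{n-1}))

Iteration 1:
  f(1.120000) = -1.863872
  f(3.190000) = 15.489559
  x_2 = 3.190000 - 15.489559×(3.190000 - 1.120000)/(15.489559 - (-1.863872))
       = 1.342332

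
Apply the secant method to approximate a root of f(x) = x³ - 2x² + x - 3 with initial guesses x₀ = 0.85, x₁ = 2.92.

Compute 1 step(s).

f(x) = x³ - 2x² + x - 3
x₀ = 0.85, x₁ = 2.92

Secant formula: x_{n+1} = x_n - f(x_n)(x_n - x_{n-1})/(f(x_n) - f(x_{n-1}))

Iteration 1:
  f(0.850000) = -2.980875
  f(2.920000) = 7.764288
  x_2 = 2.920000 - 7.764288×(2.920000 - 0.850000)/(7.764288 - (-2.980875))
       = 1.424250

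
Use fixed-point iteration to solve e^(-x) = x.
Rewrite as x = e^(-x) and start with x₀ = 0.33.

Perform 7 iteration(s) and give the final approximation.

Equation: e^(-x) = x
Fixed-point form: x = e^(-x)
x₀ = 0.33

x_1 = g(0.330000) = 0.718924
x_2 = g(0.718924) = 0.487276
x_3 = g(0.487276) = 0.614297
x_4 = g(0.614297) = 0.541021
x_5 = g(0.541021) = 0.582154
x_6 = g(0.582154) = 0.558694
x_7 = g(0.558694) = 0.571956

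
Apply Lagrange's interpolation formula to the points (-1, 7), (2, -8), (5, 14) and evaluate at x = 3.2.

Lagrange interpolation formula:
P(x) = Σ yᵢ × Lᵢ(x)
where Lᵢ(x) = Π_{j≠i} (x - xⱼ)/(xᵢ - xⱼ)

L_0(3.2) = (3.2 - 2)/(-1 - 2) × (3.2 - 5)/(-1 - 5) = -0.120000
L_1(3.2) = (3.2 - (-1))/(2 - (-1)) × (3.2 - 5)/(2 - 5) = 0.840000
L_2(3.2) = (3.2 - (-1))/(5 - (-1)) × (3.2 - 2)/(5 - 2) = 0.280000

P(3.2) = 7×L_0(3.2) + (-8)×L_1(3.2) + 14×L_2(3.2)
P(3.2) = -3.640000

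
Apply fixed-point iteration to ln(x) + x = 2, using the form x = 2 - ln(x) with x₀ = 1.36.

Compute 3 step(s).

Equation: ln(x) + x = 2
Fixed-point form: x = 2 - ln(x)
x₀ = 1.36

x_1 = g(1.360000) = 1.692515
x_2 = g(1.692515) = 1.473784
x_3 = g(1.473784) = 1.612167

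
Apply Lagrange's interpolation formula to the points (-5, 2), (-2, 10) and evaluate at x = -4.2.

Lagrange interpolation formula:
P(x) = Σ yᵢ × Lᵢ(x)
where Lᵢ(x) = Π_{j≠i} (x - xⱼ)/(xᵢ - xⱼ)

L_0(-4.2) = (-4.2 - (-2))/(-5 - (-2)) = 0.733333
L_1(-4.2) = (-4.2 - (-5))/(-2 - (-5)) = 0.266667

P(-4.2) = 2×L_0(-4.2) + 10×L_1(-4.2)
P(-4.2) = 4.133333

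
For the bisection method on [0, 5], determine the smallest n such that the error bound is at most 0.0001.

We need (b-a)/2^n ≤ 0.0001
(5 - 0)/2^n ≤ 0.0001
5/2^n ≤ 0.0001
2^n ≥ 50000
n ≥ log₂(50000) = 15.61
n ≥ 16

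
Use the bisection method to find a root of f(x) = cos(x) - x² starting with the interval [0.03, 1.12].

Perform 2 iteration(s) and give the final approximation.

f(x) = cos(x) - x²
Initial interval: [0.03, 1.12]

Iteration 1:
  c_1 = (0.030000 + 1.120000)/2 = 0.575000
  f(c_1) = f(0.575000) = 0.508567
  f(a) × f(c) ≥ 0, new interval: [0.575000, 1.120000]
Iteration 2:
  c_2 = (0.575000 + 1.120000)/2 = 0.847500
  f(c_2) = f(0.847500) = -0.056397
  f(a) × f(c) < 0, new interval: [0.575000, 0.847500]

After 2 iteration(s), the approximation is c_2 = 0.847500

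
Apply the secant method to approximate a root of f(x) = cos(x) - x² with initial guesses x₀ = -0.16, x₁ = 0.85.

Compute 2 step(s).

f(x) = cos(x) - x²
x₀ = -0.16, x₁ = 0.85

Secant formula: x_{n+1} = x_n - f(x_n)(x_n - x_{n-1})/(f(x_n) - f(x_{n-1}))

Iteration 1:
  f(-0.160000) = 0.961627
  f(0.850000) = -0.062517
  x_2 = 0.850000 - (-0.062517)×(0.850000 - (-0.160000))/(-0.062517 - 0.961627)
       = 0.788347
Iteration 2:
  f(0.850000) = -0.062517
  f(0.788347) = 0.083529
  x_3 = 0.788347 - 0.083529×(0.788347 - 0.850000)/(0.083529 - (-0.062517))
       = 0.823608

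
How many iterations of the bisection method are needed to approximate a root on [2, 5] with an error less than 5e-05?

We need (b-a)/2^n ≤ 5e-05
(5 - 2)/2^n ≤ 5e-05
3/2^n ≤ 5e-05
2^n ≥ 60000
n ≥ log₂(60000) = 15.87
n ≥ 16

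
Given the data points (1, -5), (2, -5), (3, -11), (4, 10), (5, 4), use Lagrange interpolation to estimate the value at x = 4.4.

Lagrange interpolation formula:
P(x) = Σ yᵢ × Lᵢ(x)
where Lᵢ(x) = Π_{j≠i} (x - xⱼ)/(xᵢ - xⱼ)

L_0(4.4) = (4.4 - 2)/(1 - 2) × (4.4 - 3)/(1 - 3) × (4.4 - 4)/(1 - 4) × (4.4 - 5)/(1 - 5) = -0.033600
L_1(4.4) = (4.4 - 1)/(2 - 1) × (4.4 - 3)/(2 - 3) × (4.4 - 4)/(2 - 4) × (4.4 - 5)/(2 - 5) = 0.190400
L_2(4.4) = (4.4 - 1)/(3 - 1) × (4.4 - 2)/(3 - 2) × (4.4 - 4)/(3 - 4) × (4.4 - 5)/(3 - 5) = -0.489600
L_3(4.4) = (4.4 - 1)/(4 - 1) × (4.4 - 2)/(4 - 2) × (4.4 - 3)/(4 - 3) × (4.4 - 5)/(4 - 5) = 1.142400
L_4(4.4) = (4.4 - 1)/(5 - 1) × (4.4 - 2)/(5 - 2) × (4.4 - 3)/(5 - 3) × (4.4 - 4)/(5 - 4) = 0.190400

P(4.4) = (-5)×L_0(4.4) + (-5)×L_1(4.4) + (-11)×L_2(4.4) + 10×L_3(4.4) + 4×L_4(4.4)
P(4.4) = 16.787200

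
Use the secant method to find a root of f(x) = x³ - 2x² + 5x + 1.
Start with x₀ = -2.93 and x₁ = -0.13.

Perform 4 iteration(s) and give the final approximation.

f(x) = x³ - 2x² + 5x + 1
x₀ = -2.93, x₁ = -0.13

Secant formula: x_{n+1} = x_n - f(x_n)(x_n - x_{n-1})/(f(x_n) - f(x_{n-1}))

Iteration 1:
  f(-2.930000) = -55.973557
  f(-0.130000) = 0.314003
  x_2 = -0.130000 - 0.314003×(-0.130000 - (-2.930000))/(0.314003 - (-55.973557))
       = -0.145620
Iteration 2:
  f(-0.130000) = 0.314003
  f(-0.145620) = 0.226402
  x_3 = -0.145620 - 0.226402×(-0.145620 - (-0.130000))/(0.226402 - 0.314003)
       = -0.185989
Iteration 3:
  f(-0.145620) = 0.226402
  f(-0.185989) = -0.005564
  x_4 = -0.185989 - (-0.005564)×(-0.185989 - (-0.145620))/(-0.005564 - 0.226402)
       = -0.185021
Iteration 4:
  f(-0.185989) = -0.005564
  f(-0.185021) = 0.000096
  x_5 = -0.185021 - 0.000096×(-0.185021 - (-0.185989))/(0.000096 - (-0.005564))
       = -0.185037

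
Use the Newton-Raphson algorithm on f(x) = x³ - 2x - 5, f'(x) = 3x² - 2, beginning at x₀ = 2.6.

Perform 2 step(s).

f(x) = x³ - 2x - 5
f'(x) = 3x² - 2
x₀ = 2.6

Newton-Raphson formula: x_{n+1} = x_n - f(x_n)/f'(x_n)

Iteration 1:
  f(2.600000) = 7.376000
  f'(2.600000) = 18.280000
  x_1 = 2.600000 - 7.376000/18.280000 = 2.196499
Iteration 2:
  f(2.196499) = 1.204247
  f'(2.196499) = 12.473822
  x_2 = 2.196499 - 1.204247/12.473822 = 2.099957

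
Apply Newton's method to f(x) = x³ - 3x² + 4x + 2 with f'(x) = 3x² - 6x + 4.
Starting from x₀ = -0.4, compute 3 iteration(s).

f(x) = x³ - 3x² + 4x + 2
f'(x) = 3x² - 6x + 4
x₀ = -0.4

Newton-Raphson formula: x_{n+1} = x_n - f(x_n)/f'(x_n)

Iteration 1:
  f(-0.400000) = -0.144000
  f'(-0.400000) = 6.880000
  x_1 = -0.400000 - (-0.144000)/6.880000 = -0.379070
Iteration 2:
  f(-0.379070) = -0.001831
  f'(-0.379070) = 6.705500
  x_2 = -0.379070 - (-0.001831)/6.705500 = -0.378797
Iteration 3:
  f(-0.378797) = 0.000000
  f'(-0.378797) = 6.703241
  x_3 = -0.378797 - 0.000000/6.703241 = -0.378797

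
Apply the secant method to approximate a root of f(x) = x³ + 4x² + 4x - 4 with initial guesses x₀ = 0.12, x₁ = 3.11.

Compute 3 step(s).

f(x) = x³ + 4x² + 4x - 4
x₀ = 0.12, x₁ = 3.11

Secant formula: x_{n+1} = x_n - f(x_n)(x_n - x_{n-1})/(f(x_n) - f(x_{n-1}))

Iteration 1:
  f(0.120000) = -3.460672
  f(3.110000) = 77.208631
  x_2 = 3.110000 - 77.208631×(3.110000 - 0.120000)/(77.208631 - (-3.460672))
       = 0.248269
Iteration 2:
  f(3.110000) = 77.208631
  f(0.248269) = -2.745068
  x_3 = 0.248269 - (-2.745068)×(0.248269 - 3.110000)/(-2.745068 - 77.208631)
       = 0.346522
Iteration 3:
  f(0.248269) = -2.745068
  f(0.346522) = -2.091993
  x_4 = 0.346522 - (-2.091993)×(0.346522 - 0.248269)/(-2.091993 - (-2.745068))
       = 0.661254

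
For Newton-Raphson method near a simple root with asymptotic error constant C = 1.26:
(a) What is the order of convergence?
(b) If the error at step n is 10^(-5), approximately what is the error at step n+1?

(a) Newton-Raphson has quadratic (order 2) convergence near simple roots.
    This means |e_{n+1}| ≈ C|e_n|².

(b) With |e_n| = 10^(-5) and C = 1.26:
    |e_{n+1}| ≈ 1.26 × (10^(-5))² = 1.26 × 10^(-10)

(a) 2 (quadratic); (b) |e_{n+1}| ≈ 1.260e-10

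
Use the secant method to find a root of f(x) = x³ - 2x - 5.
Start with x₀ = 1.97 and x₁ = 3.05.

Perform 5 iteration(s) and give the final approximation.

f(x) = x³ - 2x - 5
x₀ = 1.97, x₁ = 3.05

Secant formula: x_{n+1} = x_n - f(x_n)(x_n - x_{n-1})/(f(x_n) - f(x_{n-1}))

Iteration 1:
  f(1.970000) = -1.294627
  f(3.050000) = 17.272625
  x_2 = 3.050000 - 17.272625×(3.050000 - 1.970000)/(17.272625 - (-1.294627))
       = 2.045304
Iteration 2:
  f(3.050000) = 17.272625
  f(2.045304) = -0.534547
  x_3 = 2.045304 - (-0.534547)×(2.045304 - 3.050000)/(-0.534547 - 17.272625)
       = 2.075464
Iteration 3:
  f(2.045304) = -0.534547
  f(2.075464) = -0.210760
  x_4 = 2.075464 - (-0.210760)×(2.075464 - 2.045304)/(-0.210760 - (-0.534547))
       = 2.095096
Iteration 4:
  f(2.075464) = -0.210760
  f(2.095096) = 0.006076
  x_5 = 2.095096 - 0.006076×(2.095096 - 2.075464)/(0.006076 - (-0.210760))
       = 2.094546
Iteration 5:
  f(2.095096) = 0.006076
  f(2.094546) = -0.000066
  x_6 = 2.094546 - (-0.000066)×(2.094546 - 2.095096)/(-0.000066 - 0.006076)
       = 2.094551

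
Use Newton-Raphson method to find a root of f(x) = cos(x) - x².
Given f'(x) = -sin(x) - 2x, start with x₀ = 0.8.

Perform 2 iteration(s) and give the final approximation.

f(x) = cos(x) - x²
f'(x) = -sin(x) - 2x
x₀ = 0.8

Newton-Raphson formula: x_{n+1} = x_n - f(x_n)/f'(x_n)

Iteration 1:
  f(0.800000) = 0.056707
  f'(0.800000) = -2.317356
  x_1 = 0.800000 - 0.056707/(-2.317356) = 0.824470
Iteration 2:
  f(0.824470) = -0.000806
  f'(0.824470) = -2.383129
  x_2 = 0.824470 - (-0.000806)/(-2.383129) = 0.824132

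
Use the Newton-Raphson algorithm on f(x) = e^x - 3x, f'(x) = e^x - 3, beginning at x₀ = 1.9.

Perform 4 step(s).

f(x) = e^x - 3x
f'(x) = e^x - 3
x₀ = 1.9

Newton-Raphson formula: x_{n+1} = x_n - f(x_n)/f'(x_n)

Iteration 1:
  f(1.900000) = 0.985894
  f'(1.900000) = 3.685894
  x_1 = 1.900000 - 0.985894/3.685894 = 1.632522
Iteration 2:
  f(1.632522) = 0.219198
  f'(1.632522) = 2.116765
  x_2 = 1.632522 - 0.219198/2.116765 = 1.528969
Iteration 3:
  f(1.528969) = 0.026511
  f'(1.528969) = 1.613419
  x_3 = 1.528969 - 0.026511/1.613419 = 1.512537
Iteration 4:
  f(1.512537) = 0.000619
  f'(1.512537) = 1.538232
  x_4 = 1.512537 - 0.000619/1.538232 = 1.512135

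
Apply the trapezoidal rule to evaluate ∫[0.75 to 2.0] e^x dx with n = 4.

f(x) = e^x
a = 0.75, b = 2.0, n = 4
h = (b - a)/n = 0.312500

Trapezoidal rule: (h/2)[f(x₀) + 2f(x₁) + 2f(x₂) + ... + f(xₙ)]

x_0 = 0.7500, f(x_0) = 2.117000, coefficient = 1
x_1 = 1.0625, f(x_1) = 2.893596, coefficient = 2
x_2 = 1.3750, f(x_2) = 3.955077, coefficient = 2
x_3 = 1.6875, f(x_3) = 5.405949, coefficient = 2
x_4 = 2.0000, f(x_4) = 7.389056, coefficient = 1

I ≈ (0.312500/2) × 34.015299 = 5.314891
Exact value: 5.272056
Error: 0.042834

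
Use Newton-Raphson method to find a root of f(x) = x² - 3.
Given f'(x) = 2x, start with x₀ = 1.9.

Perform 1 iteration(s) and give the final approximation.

f(x) = x² - 3
f'(x) = 2x
x₀ = 1.9

Newton-Raphson formula: x_{n+1} = x_n - f(x_n)/f'(x_n)

Iteration 1:
  f(1.900000) = 0.610000
  f'(1.900000) = 3.800000
  x_1 = 1.900000 - 0.610000/3.800000 = 1.739474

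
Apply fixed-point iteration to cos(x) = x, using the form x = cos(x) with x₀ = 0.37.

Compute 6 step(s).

Equation: cos(x) = x
Fixed-point form: x = cos(x)
x₀ = 0.37

x_1 = g(0.370000) = 0.932327
x_2 = g(0.932327) = 0.595967
x_3 = g(0.595967) = 0.827606
x_4 = g(0.827606) = 0.676640
x_5 = g(0.676640) = 0.779681
x_6 = g(0.779681) = 0.711138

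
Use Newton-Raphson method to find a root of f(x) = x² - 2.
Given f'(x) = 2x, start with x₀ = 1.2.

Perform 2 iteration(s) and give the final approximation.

f(x) = x² - 2
f'(x) = 2x
x₀ = 1.2

Newton-Raphson formula: x_{n+1} = x_n - f(x_n)/f'(x_n)

Iteration 1:
  f(1.200000) = -0.560000
  f'(1.200000) = 2.400000
  x_1 = 1.200000 - (-0.560000)/2.400000 = 1.433333
Iteration 2:
  f(1.433333) = 0.054444
  f'(1.433333) = 2.866667
  x_2 = 1.433333 - 0.054444/2.866667 = 1.414341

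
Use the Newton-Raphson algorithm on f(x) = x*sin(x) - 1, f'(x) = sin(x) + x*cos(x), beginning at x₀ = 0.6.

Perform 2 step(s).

f(x) = x*sin(x) - 1
f'(x) = sin(x) + x*cos(x)
x₀ = 0.6

Newton-Raphson formula: x_{n+1} = x_n - f(x_n)/f'(x_n)

Iteration 1:
  f(0.600000) = -0.661215
  f'(0.600000) = 1.059844
  x_1 = 0.600000 - (-0.661215)/1.059844 = 1.223879
Iteration 2:
  f(1.223879) = 0.150967
  f'(1.223879) = 1.356545
  x_2 = 1.223879 - 0.150967/1.356545 = 1.112591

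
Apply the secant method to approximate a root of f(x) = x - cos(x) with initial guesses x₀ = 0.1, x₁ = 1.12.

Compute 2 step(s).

f(x) = x - cos(x)
x₀ = 0.1, x₁ = 1.12

Secant formula: x_{n+1} = x_n - f(x_n)(x_n - x_{n-1})/(f(x_n) - f(x_{n-1}))

Iteration 1:
  f(0.100000) = -0.895004
  f(1.120000) = 0.684318
  x_2 = 1.120000 - 0.684318×(1.120000 - 0.100000)/(0.684318 - (-0.895004))
       = 0.678036
Iteration 2:
  f(1.120000) = 0.684318
  f(0.678036) = -0.100771
  x_3 = 0.678036 - (-0.100771)×(0.678036 - 1.120000)/(-0.100771 - 0.684318)
       = 0.734764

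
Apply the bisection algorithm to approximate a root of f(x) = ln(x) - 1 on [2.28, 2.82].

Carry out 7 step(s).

f(x) = ln(x) - 1
Initial interval: [2.28, 2.82]

Iteration 1:
  c_1 = (2.280000 + 2.820000)/2 = 2.550000
  f(c_1) = f(2.550000) = -0.063907
  f(a) × f(c) ≥ 0, new interval: [2.550000, 2.820000]
Iteration 2:
  c_2 = (2.550000 + 2.820000)/2 = 2.685000
  f(c_2) = f(2.685000) = -0.012319
  f(a) × f(c) ≥ 0, new interval: [2.685000, 2.820000]
Iteration 3:
  c_3 = (2.685000 + 2.820000)/2 = 2.752500
  f(c_3) = f(2.752500) = 0.012510
  f(a) × f(c) < 0, new interval: [2.685000, 2.752500]
Iteration 4:
  c_4 = (2.685000 + 2.752500)/2 = 2.718750
  f(c_4) = f(2.718750) = 0.000172
  f(a) × f(c) < 0, new interval: [2.685000, 2.718750]
Iteration 5:
  c_5 = (2.685000 + 2.718750)/2 = 2.701875
  f(c_5) = f(2.701875) = -0.006054
  f(a) × f(c) ≥ 0, new interval: [2.701875, 2.718750]
Iteration 6:
  c_6 = (2.701875 + 2.718750)/2 = 2.710312
  f(c_6) = f(2.710312) = -0.002936
  f(a) × f(c) ≥ 0, new interval: [2.710312, 2.718750]
Iteration 7:
  c_7 = (2.710312 + 2.718750)/2 = 2.714531
  f(c_7) = f(2.714531) = -0.001381
  f(a) × f(c) ≥ 0, new interval: [2.714531, 2.718750]

After 7 iteration(s), the approximation is c_7 = 2.714531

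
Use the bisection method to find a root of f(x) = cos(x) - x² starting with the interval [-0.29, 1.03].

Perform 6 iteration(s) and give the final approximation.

f(x) = cos(x) - x²
Initial interval: [-0.29, 1.03]

Iteration 1:
  c_1 = (-0.290000 + 1.030000)/2 = 0.370000
  f(c_1) = f(0.370000) = 0.795427
  f(a) × f(c) ≥ 0, new interval: [0.370000, 1.030000]
Iteration 2:
  c_2 = (0.370000 + 1.030000)/2 = 0.700000
  f(c_2) = f(0.700000) = 0.274842
  f(a) × f(c) ≥ 0, new interval: [0.700000, 1.030000]
Iteration 3:
  c_3 = (0.700000 + 1.030000)/2 = 0.865000
  f(c_3) = f(0.865000) = -0.099585
  f(a) × f(c) < 0, new interval: [0.700000, 0.865000]
Iteration 4:
  c_4 = (0.700000 + 0.865000)/2 = 0.782500
  f(c_4) = f(0.782500) = 0.096847
  f(a) × f(c) ≥ 0, new interval: [0.782500, 0.865000]
Iteration 5:
  c_5 = (0.782500 + 0.865000)/2 = 0.823750
  f(c_5) = f(0.823750) = 0.000911
  f(a) × f(c) ≥ 0, new interval: [0.823750, 0.865000]
Iteration 6:
  c_6 = (0.823750 + 0.865000)/2 = 0.844375
  f(c_6) = f(0.844375) = -0.048771
  f(a) × f(c) < 0, new interval: [0.823750, 0.844375]

After 6 iteration(s), the approximation is c_6 = 0.844375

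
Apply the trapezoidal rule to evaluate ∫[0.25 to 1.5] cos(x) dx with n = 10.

f(x) = cos(x)
a = 0.25, b = 1.5, n = 10
h = (b - a)/n = 0.125000

Trapezoidal rule: (h/2)[f(x₀) + 2f(x₁) + 2f(x₂) + ... + f(xₙ)]

x_0 = 0.2500, f(x_0) = 0.968912, coefficient = 1
x_1 = 0.3750, f(x_1) = 0.930508, coefficient = 2
x_2 = 0.5000, f(x_2) = 0.877583, coefficient = 2
x_3 = 0.6250, f(x_3) = 0.810963, coefficient = 2
x_4 = 0.7500, f(x_4) = 0.731689, coefficient = 2
x_5 = 0.8750, f(x_5) = 0.640997, coefficient = 2
x_6 = 1.0000, f(x_6) = 0.540302, coefficient = 2
x_7 = 1.1250, f(x_7) = 0.431177, coefficient = 2
x_8 = 1.2500, f(x_8) = 0.315322, coefficient = 2
x_9 = 1.3750, f(x_9) = 0.194548, coefficient = 2
x_10 = 1.5000, f(x_10) = 0.070737, coefficient = 1

I ≈ (0.125000/2) × 11.985825 = 0.749114
Exact value: 0.750091
Error: 0.000977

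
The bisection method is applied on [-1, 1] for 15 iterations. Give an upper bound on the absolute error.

Bisection error bound: |error| ≤ (b-a)/2^n
|error| ≤ (1 - (-1))/2^15 = 2/2^15
|error| ≤ 0.0000610352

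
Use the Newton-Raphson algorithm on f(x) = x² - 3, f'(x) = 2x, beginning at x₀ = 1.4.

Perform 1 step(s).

f(x) = x² - 3
f'(x) = 2x
x₀ = 1.4

Newton-Raphson formula: x_{n+1} = x_n - f(x_n)/f'(x_n)

Iteration 1:
  f(1.400000) = -1.040000
  f'(1.400000) = 2.800000
  x_1 = 1.400000 - (-1.040000)/2.800000 = 1.771429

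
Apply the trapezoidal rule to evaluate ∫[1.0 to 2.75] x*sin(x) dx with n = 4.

f(x) = x*sin(x)
a = 1.0, b = 2.75, n = 4
h = (b - a)/n = 0.437500

Trapezoidal rule: (h/2)[f(x₀) + 2f(x₁) + 2f(x₂) + ... + f(xₙ)]

x_0 = 1.0000, f(x_0) = 0.841471, coefficient = 1
x_1 = 1.4375, f(x_1) = 1.424748, coefficient = 2
x_2 = 1.8750, f(x_2) = 1.788911, coefficient = 2
x_3 = 2.3125, f(x_3) = 1.705050, coefficient = 2
x_4 = 2.7500, f(x_4) = 1.049568, coefficient = 1

I ≈ (0.437500/2) × 11.728456 = 2.565600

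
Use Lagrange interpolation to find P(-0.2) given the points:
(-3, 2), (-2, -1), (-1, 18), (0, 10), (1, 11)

Lagrange interpolation formula:
P(x) = Σ yᵢ × Lᵢ(x)
where Lᵢ(x) = Π_{j≠i} (x - xⱼ)/(xᵢ - xⱼ)

L_0(-0.2) = (-0.2 - (-2))/(-3 - (-2)) × (-0.2 - (-1))/(-3 - (-1)) × (-0.2 - 0)/(-3 - 0) × (-0.2 - 1)/(-3 - 1) = 0.014400
L_1(-0.2) = (-0.2 - (-3))/(-2 - (-3)) × (-0.2 - (-1))/(-2 - (-1)) × (-0.2 - 0)/(-2 - 0) × (-0.2 - 1)/(-2 - 1) = -0.089600
L_2(-0.2) = (-0.2 - (-3))/(-1 - (-3)) × (-0.2 - (-2))/(-1 - (-2)) × (-0.2 - 0)/(-1 - 0) × (-0.2 - 1)/(-1 - 1) = 0.302400
L_3(-0.2) = (-0.2 - (-3))/(0 - (-3)) × (-0.2 - (-2))/(0 - (-2)) × (-0.2 - (-1))/(0 - (-1)) × (-0.2 - 1)/(0 - 1) = 0.806400
L_4(-0.2) = (-0.2 - (-3))/(1 - (-3)) × (-0.2 - (-2))/(1 - (-2)) × (-0.2 - (-1))/(1 - (-1)) × (-0.2 - 0)/(1 - 0) = -0.033600

P(-0.2) = 2×L_0(-0.2) + (-1)×L_1(-0.2) + 18×L_2(-0.2) + 10×L_3(-0.2) + 11×L_4(-0.2)
P(-0.2) = 13.256000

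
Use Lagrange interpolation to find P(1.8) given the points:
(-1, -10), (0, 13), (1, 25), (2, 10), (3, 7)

Lagrange interpolation formula:
P(x) = Σ yᵢ × Lᵢ(x)
where Lᵢ(x) = Π_{j≠i} (x - xⱼ)/(xᵢ - xⱼ)

L_0(1.8) = (1.8 - 0)/(-1 - 0) × (1.8 - 1)/(-1 - 1) × (1.8 - 2)/(-1 - 2) × (1.8 - 3)/(-1 - 3) = 0.014400
L_1(1.8) = (1.8 - (-1))/(0 - (-1)) × (1.8 - 1)/(0 - 1) × (1.8 - 2)/(0 - 2) × (1.8 - 3)/(0 - 3) = -0.089600
L_2(1.8) = (1.8 - (-1))/(1 - (-1)) × (1.8 - 0)/(1 - 0) × (1.8 - 2)/(1 - 2) × (1.8 - 3)/(1 - 3) = 0.302400
L_3(1.8) = (1.8 - (-1))/(2 - (-1)) × (1.8 - 0)/(2 - 0) × (1.8 - 1)/(2 - 1) × (1.8 - 3)/(2 - 3) = 0.806400
L_4(1.8) = (1.8 - (-1))/(3 - (-1)) × (1.8 - 0)/(3 - 0) × (1.8 - 1)/(3 - 1) × (1.8 - 2)/(3 - 2) = -0.033600

P(1.8) = (-10)×L_0(1.8) + 13×L_1(1.8) + 25×L_2(1.8) + 10×L_3(1.8) + 7×L_4(1.8)
P(1.8) = 14.080000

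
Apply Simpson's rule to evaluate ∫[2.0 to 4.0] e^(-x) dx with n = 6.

f(x) = e^(-x)
a = 2.0, b = 4.0, n = 6
h = (b - a)/n = 0.333333

Simpson's rule: (h/3)[f(x₀) + 4f(x₁) + 2f(x₂) + ... + f(xₙ)]

x_0 = 2.0000, f(x_0) = 0.135335, coefficient = 1
x_1 = 2.3333, f(x_1) = 0.096972, coefficient = 4
x_2 = 2.6667, f(x_2) = 0.069483, coefficient = 2
x_3 = 3.0000, f(x_3) = 0.049787, coefficient = 4
x_4 = 3.3333, f(x_4) = 0.035674, coefficient = 2
x_5 = 3.6667, f(x_5) = 0.025562, coefficient = 4
x_6 = 4.0000, f(x_6) = 0.018316, coefficient = 1

I ≈ (0.333333/3) × 1.053248 = 0.117028
Exact value: 0.117020
Error: 0.000008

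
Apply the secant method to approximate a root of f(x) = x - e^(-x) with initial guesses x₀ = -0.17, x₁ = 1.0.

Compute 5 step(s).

f(x) = x - e^(-x)
x₀ = -0.17, x₁ = 1.0

Secant formula: x_{n+1} = x_n - f(x_n)(x_n - x_{n-1})/(f(x_n) - f(x_{n-1}))

Iteration 1:
  f(-0.170000) = -1.355305
  f(1.000000) = 0.632121
  x_2 = 1.000000 - 0.632121×(1.000000 - (-0.170000))/(0.632121 - (-1.355305))
       = 0.627870
Iteration 2:
  f(1.000000) = 0.632121
  f(0.627870) = 0.094142
  x_3 = 0.627870 - 0.094142×(0.627870 - 1.000000)/(0.094142 - 0.632121)
       = 0.562750
Iteration 3:
  f(0.627870) = 0.094142
  f(0.562750) = -0.006891
  x_4 = 0.562750 - (-0.006891)×(0.562750 - 0.627870)/(-0.006891 - 0.094142)
       = 0.567191
Iteration 4:
  f(0.562750) = -0.006891
  f(0.567191) = 0.000075
  x_5 = 0.567191 - 0.000075×(0.567191 - 0.562750)/(0.000075 - (-0.006891))
       = 0.567143
Iteration 5:
  f(0.567191) = 0.000075
  f(0.567143) = 0.000000
  x_6 = 0.567143 - 0.000000×(0.567143 - 0.567191)/(0.000000 - 0.000075)
       = 0.567143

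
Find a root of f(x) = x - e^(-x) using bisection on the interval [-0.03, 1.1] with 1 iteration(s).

f(x) = x - e^(-x)
Initial interval: [-0.03, 1.1]

Iteration 1:
  c_1 = (-0.030000 + 1.100000)/2 = 0.535000
  f(c_1) = f(0.535000) = -0.050669
  f(a) × f(c) ≥ 0, new interval: [0.535000, 1.100000]

After 1 iteration(s), the approximation is c_1 = 0.535000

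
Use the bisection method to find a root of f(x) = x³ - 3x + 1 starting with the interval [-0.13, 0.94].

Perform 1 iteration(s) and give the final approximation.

f(x) = x³ - 3x + 1
Initial interval: [-0.13, 0.94]

Iteration 1:
  c_1 = (-0.130000 + 0.940000)/2 = 0.405000
  f(c_1) = f(0.405000) = -0.148570
  f(a) × f(c) < 0, new interval: [-0.130000, 0.405000]

After 1 iteration(s), the approximation is c_1 = 0.405000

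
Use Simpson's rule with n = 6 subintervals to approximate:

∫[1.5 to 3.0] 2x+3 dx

f(x) = 2x+3
a = 1.5, b = 3.0, n = 6
h = (b - a)/n = 0.250000

Simpson's rule: (h/3)[f(x₀) + 4f(x₁) + 2f(x₂) + ... + f(xₙ)]

x_0 = 1.5000, f(x_0) = 6.000000, coefficient = 1
x_1 = 1.7500, f(x_1) = 6.500000, coefficient = 4
x_2 = 2.0000, f(x_2) = 7.000000, coefficient = 2
x_3 = 2.2500, f(x_3) = 7.500000, coefficient = 4
x_4 = 2.5000, f(x_4) = 8.000000, coefficient = 2
x_5 = 2.7500, f(x_5) = 8.500000, coefficient = 4
x_6 = 3.0000, f(x_6) = 9.000000, coefficient = 1

I ≈ (0.250000/3) × 135.000000 = 11.250000
Exact value: 11.250000
Error: 0.000000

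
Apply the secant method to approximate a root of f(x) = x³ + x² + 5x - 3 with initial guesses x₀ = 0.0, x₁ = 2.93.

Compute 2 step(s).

f(x) = x³ + x² + 5x - 3
x₀ = 0.0, x₁ = 2.93

Secant formula: x_{n+1} = x_n - f(x_n)(x_n - x_{n-1})/(f(x_n) - f(x_{n-1}))

Iteration 1:
  f(0.000000) = -3.000000
  f(2.930000) = 45.388657
  x_2 = 2.930000 - 45.388657×(2.930000 - 0.000000)/(45.388657 - (-3.000000))
       = 0.181654
Iteration 2:
  f(2.930000) = 45.388657
  f(0.181654) = -2.052737
  x_3 = 0.181654 - (-2.052737)×(0.181654 - 2.930000)/(-2.052737 - 45.388657)
       = 0.300572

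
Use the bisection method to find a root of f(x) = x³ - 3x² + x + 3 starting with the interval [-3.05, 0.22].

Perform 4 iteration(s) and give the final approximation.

f(x) = x³ - 3x² + x + 3
Initial interval: [-3.05, 0.22]

Iteration 1:
  c_1 = (-3.050000 + 0.220000)/2 = -1.415000
  f(c_1) = f(-1.415000) = -7.254823
  f(a) × f(c) ≥ 0, new interval: [-1.415000, 0.220000]
Iteration 2:
  c_2 = (-1.415000 + 0.220000)/2 = -0.597500
  f(c_2) = f(-0.597500) = 1.118170
  f(a) × f(c) < 0, new interval: [-1.415000, -0.597500]
Iteration 3:
  c_3 = (-1.415000 + (-0.597500))/2 = -1.006250
  f(c_3) = f(-1.006250) = -2.062735
  f(a) × f(c) ≥ 0, new interval: [-1.006250, -0.597500]
Iteration 4:
  c_4 = (-1.006250 + (-0.597500))/2 = -0.801875
  f(c_4) = f(-0.801875) = -0.246494
  f(a) × f(c) ≥ 0, new interval: [-0.801875, -0.597500]

After 4 iteration(s), the approximation is c_4 = -0.801875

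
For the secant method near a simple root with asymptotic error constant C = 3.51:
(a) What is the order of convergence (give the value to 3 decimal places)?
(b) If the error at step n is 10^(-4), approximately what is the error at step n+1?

(a) Secant method has superlinear convergence with order φ = (1+√5)/2 ≈ 1.618.
    This means |e_{n+1}| ≈ C|e_n|^1.618.

(b) With |e_n| = 10^(-4) and C = 3.51:
    |e_{n+1}| ≈ 3.51 × (10^(-4))^1.618 = 3.51 × 10^(-6.47)

(a) ≈ 1.618 (golden ratio); (b) |e_{n+1}| ≈ 1.184e-06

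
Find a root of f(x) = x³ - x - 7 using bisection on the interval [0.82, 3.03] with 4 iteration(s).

f(x) = x³ - x - 7
Initial interval: [0.82, 3.03]

Iteration 1:
  c_1 = (0.820000 + 3.030000)/2 = 1.925000
  f(c_1) = f(1.925000) = -1.791672
  f(a) × f(c) ≥ 0, new interval: [1.925000, 3.030000]
Iteration 2:
  c_2 = (1.925000 + 3.030000)/2 = 2.477500
  f(c_2) = f(2.477500) = 5.729410
  f(a) × f(c) < 0, new interval: [1.925000, 2.477500]
Iteration 3:
  c_3 = (1.925000 + 2.477500)/2 = 2.201250
  f(c_3) = f(2.201250) = 1.464910
  f(a) × f(c) < 0, new interval: [1.925000, 2.201250]
Iteration 4:
  c_4 = (1.925000 + 2.201250)/2 = 2.063125
  f(c_4) = f(2.063125) = -0.281465
  f(a) × f(c) ≥ 0, new interval: [2.063125, 2.201250]

After 4 iteration(s), the approximation is c_4 = 2.063125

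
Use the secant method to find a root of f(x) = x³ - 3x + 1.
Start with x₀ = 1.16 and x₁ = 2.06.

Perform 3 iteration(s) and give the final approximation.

f(x) = x³ - 3x + 1
x₀ = 1.16, x₁ = 2.06

Secant formula: x_{n+1} = x_n - f(x_n)(x_n - x_{n-1})/(f(x_n) - f(x_{n-1}))

Iteration 1:
  f(1.160000) = -0.919104
  f(2.060000) = 3.561816
  x_2 = 2.060000 - 3.561816×(2.060000 - 1.160000)/(3.561816 - (-0.919104))
       = 1.344604
Iteration 2:
  f(2.060000) = 3.561816
  f(1.344604) = -0.602823
  x_3 = 1.344604 - (-0.602823)×(1.344604 - 2.060000)/(-0.602823 - 3.561816)
       = 1.448156
Iteration 3:
  f(1.344604) = -0.602823
  f(1.448156) = -0.307460
  x_4 = 1.448156 - (-0.307460)×(1.448156 - 1.344604)/(-0.307460 - (-0.602823))
       = 1.555949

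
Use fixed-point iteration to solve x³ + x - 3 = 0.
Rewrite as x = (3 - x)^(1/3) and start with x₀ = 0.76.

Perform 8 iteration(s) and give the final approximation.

Equation: x³ + x - 3 = 0
Fixed-point form: x = (3 - x)^(1/3)
x₀ = 0.76

x_1 = g(0.760000) = 1.308427
x_2 = g(1.308427) = 1.191508
x_3 = g(1.191508) = 1.218350
x_4 = g(1.218350) = 1.212293
x_5 = g(1.212293) = 1.213665
x_6 = g(1.213665) = 1.213354
x_7 = g(1.213354) = 1.213425
x_8 = g(1.213425) = 1.213409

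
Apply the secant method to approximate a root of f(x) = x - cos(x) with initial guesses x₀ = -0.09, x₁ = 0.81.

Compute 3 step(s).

f(x) = x - cos(x)
x₀ = -0.09, x₁ = 0.81

Secant formula: x_{n+1} = x_n - f(x_n)(x_n - x_{n-1})/(f(x_n) - f(x_{n-1}))

Iteration 1:
  f(-0.090000) = -1.085953
  f(0.810000) = 0.120502
  x_2 = 0.810000 - 0.120502×(0.810000 - (-0.090000))/(0.120502 - (-1.085953))
       = 0.720107
Iteration 2:
  f(0.810000) = 0.120502
  f(0.720107) = -0.031628
  x_3 = 0.720107 - (-0.031628)×(0.720107 - 0.810000)/(-0.031628 - 0.120502)
       = 0.738796
Iteration 3:
  f(0.720107) = -0.031628
  f(0.738796) = -0.000484
  x_4 = 0.738796 - (-0.000484)×(0.738796 - 0.720107)/(-0.000484 - (-0.031628))
       = 0.739086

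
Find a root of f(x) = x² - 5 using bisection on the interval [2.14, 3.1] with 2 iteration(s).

f(x) = x² - 5
Initial interval: [2.14, 3.1]

Iteration 1:
  c_1 = (2.140000 + 3.100000)/2 = 2.620000
  f(c_1) = f(2.620000) = 1.864400
  f(a) × f(c) < 0, new interval: [2.140000, 2.620000]
Iteration 2:
  c_2 = (2.140000 + 2.620000)/2 = 2.380000
  f(c_2) = f(2.380000) = 0.664400
  f(a) × f(c) < 0, new interval: [2.140000, 2.380000]

After 2 iteration(s), the approximation is c_2 = 2.380000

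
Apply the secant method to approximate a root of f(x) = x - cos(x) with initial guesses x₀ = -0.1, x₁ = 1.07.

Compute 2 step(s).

f(x) = x - cos(x)
x₀ = -0.1, x₁ = 1.07

Secant formula: x_{n+1} = x_n - f(x_n)(x_n - x_{n-1})/(f(x_n) - f(x_{n-1}))

Iteration 1:
  f(-0.100000) = -1.095004
  f(1.070000) = 0.589876
  x_2 = 1.070000 - 0.589876×(1.070000 - (-0.100000))/(0.589876 - (-1.095004))
       = 0.660383
Iteration 2:
  f(1.070000) = 0.589876
  f(0.660383) = -0.129374
  x_3 = 0.660383 - (-0.129374)×(0.660383 - 1.070000)/(-0.129374 - 0.589876)
       = 0.734062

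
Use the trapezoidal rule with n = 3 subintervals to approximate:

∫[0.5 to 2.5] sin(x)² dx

f(x) = sin(x)²
a = 0.5, b = 2.5, n = 3
h = (b - a)/n = 0.666667

Trapezoidal rule: (h/2)[f(x₀) + 2f(x₁) + 2f(x₂) + ... + f(xₙ)]

x_0 = 0.5000, f(x_0) = 0.229849, coefficient = 1
x_1 = 1.1667, f(x_1) = 0.845379, coefficient = 2
x_2 = 1.8333, f(x_2) = 0.932643, coefficient = 2
x_3 = 2.5000, f(x_3) = 0.358169, coefficient = 1

I ≈ (0.666667/2) × 4.144063 = 1.381354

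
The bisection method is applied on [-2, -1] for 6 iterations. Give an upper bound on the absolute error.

Bisection error bound: |error| ≤ (b-a)/2^n
|error| ≤ (-1 - (-2))/2^6 = 1/2^6
|error| ≤ 0.0156250000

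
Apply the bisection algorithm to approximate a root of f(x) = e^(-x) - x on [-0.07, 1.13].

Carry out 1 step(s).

f(x) = e^(-x) - x
Initial interval: [-0.07, 1.13]

Iteration 1:
  c_1 = (-0.070000 + 1.130000)/2 = 0.530000
  f(c_1) = f(0.530000) = 0.058605
  f(a) × f(c) ≥ 0, new interval: [0.530000, 1.130000]

After 1 iteration(s), the approximation is c_1 = 0.530000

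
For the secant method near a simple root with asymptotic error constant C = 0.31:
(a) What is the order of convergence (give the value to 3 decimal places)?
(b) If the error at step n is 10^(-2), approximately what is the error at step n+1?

(a) Secant method has superlinear convergence with order φ = (1+√5)/2 ≈ 1.618.
    This means |e_{n+1}| ≈ C|e_n|^1.618.

(b) With |e_n| = 10^(-2) and C = 0.31:
    |e_{n+1}| ≈ 0.31 × (10^(-2))^1.618 = 0.31 × 10^(-3.24)

(a) ≈ 1.618 (golden ratio); (b) |e_{n+1}| ≈ 1.800e-04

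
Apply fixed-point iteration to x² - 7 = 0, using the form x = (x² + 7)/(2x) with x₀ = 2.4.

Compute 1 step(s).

Equation: x² - 7 = 0
Fixed-point form: x = (x² + 7)/(2x)
x₀ = 2.4

x_1 = g(2.400000) = 2.658333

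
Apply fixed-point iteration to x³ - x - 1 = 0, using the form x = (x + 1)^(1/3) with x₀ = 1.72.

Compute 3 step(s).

Equation: x³ - x - 1 = 0
Fixed-point form: x = (x + 1)^(1/3)
x₀ = 1.72

x_1 = g(1.720000) = 1.395906
x_2 = g(1.395906) = 1.338104
x_3 = g(1.338104) = 1.327256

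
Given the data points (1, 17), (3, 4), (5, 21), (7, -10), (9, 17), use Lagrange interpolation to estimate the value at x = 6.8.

Lagrange interpolation formula:
P(x) = Σ yᵢ × Lᵢ(x)
where Lᵢ(x) = Π_{j≠i} (x - xⱼ)/(xᵢ - xⱼ)

L_0(6.8) = (6.8 - 3)/(1 - 3) × (6.8 - 5)/(1 - 5) × (6.8 - 7)/(1 - 7) × (6.8 - 9)/(1 - 9) = 0.007838
L_1(6.8) = (6.8 - 1)/(3 - 1) × (6.8 - 5)/(3 - 5) × (6.8 - 7)/(3 - 7) × (6.8 - 9)/(3 - 9) = -0.047850
L_2(6.8) = (6.8 - 1)/(5 - 1) × (6.8 - 3)/(5 - 3) × (6.8 - 7)/(5 - 7) × (6.8 - 9)/(5 - 9) = 0.151525
L_3(6.8) = (6.8 - 1)/(7 - 1) × (6.8 - 3)/(7 - 3) × (6.8 - 5)/(7 - 5) × (6.8 - 9)/(7 - 9) = 0.909150
L_4(6.8) = (6.8 - 1)/(9 - 1) × (6.8 - 3)/(9 - 3) × (6.8 - 5)/(9 - 5) × (6.8 - 7)/(9 - 7) = -0.020663

P(6.8) = 17×L_0(6.8) + 4×L_1(6.8) + 21×L_2(6.8) + (-10)×L_3(6.8) + 17×L_4(6.8)
P(6.8) = -6.318900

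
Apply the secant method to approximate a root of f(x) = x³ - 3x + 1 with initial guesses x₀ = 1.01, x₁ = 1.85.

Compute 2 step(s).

f(x) = x³ - 3x + 1
x₀ = 1.01, x₁ = 1.85

Secant formula: x_{n+1} = x_n - f(x_n)(x_n - x_{n-1})/(f(x_n) - f(x_{n-1}))

Iteration 1:
  f(1.010000) = -0.999699
  f(1.850000) = 1.781625
  x_2 = 1.850000 - 1.781625×(1.850000 - 1.010000)/(1.781625 - (-0.999699))
       = 1.311924
Iteration 2:
  f(1.850000) = 1.781625
  f(1.311924) = -0.677762
  x_3 = 1.311924 - (-0.677762)×(1.311924 - 1.850000)/(-0.677762 - 1.781625)
       = 1.460208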